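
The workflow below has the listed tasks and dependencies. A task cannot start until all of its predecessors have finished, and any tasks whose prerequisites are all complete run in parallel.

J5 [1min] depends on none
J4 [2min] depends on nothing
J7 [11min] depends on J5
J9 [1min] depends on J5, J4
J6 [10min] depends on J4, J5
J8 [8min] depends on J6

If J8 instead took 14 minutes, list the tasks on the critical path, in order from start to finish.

J4, J6, J8

Critical path before the change: J4→J6→J8 = 2+10+8 = 20 giving 20 minutes.
J8 is on the critical path; changing it to 14 makes that path 26 minutes.
No other chain overtakes it, so the finish is 26 minutes.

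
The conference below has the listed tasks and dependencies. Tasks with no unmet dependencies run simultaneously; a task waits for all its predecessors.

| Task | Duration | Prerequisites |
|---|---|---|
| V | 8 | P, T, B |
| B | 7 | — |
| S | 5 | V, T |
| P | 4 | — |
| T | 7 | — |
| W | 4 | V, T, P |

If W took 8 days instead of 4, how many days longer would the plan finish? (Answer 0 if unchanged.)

The binding path is T→V→S = 7+8+5 = 20; finish at 20 days.
The longest path through W is only 19 days, so W has float 1.
Now T→V→W = 7+8+8 = 23 is longest, so the finish becomes 23 days.
Change in finish: 23 − 20 = +3 days.

3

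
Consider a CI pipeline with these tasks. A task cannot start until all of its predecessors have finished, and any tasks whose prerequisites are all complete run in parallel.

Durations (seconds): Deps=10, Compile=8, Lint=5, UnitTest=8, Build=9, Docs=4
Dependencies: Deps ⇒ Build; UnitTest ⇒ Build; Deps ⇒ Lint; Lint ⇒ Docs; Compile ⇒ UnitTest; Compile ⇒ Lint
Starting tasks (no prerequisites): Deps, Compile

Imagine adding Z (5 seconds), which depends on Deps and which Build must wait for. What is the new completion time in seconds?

Originally the schedule takes 25 seconds.
With Z inserted, Build now waits for max(Deps, UnitTest, Z).
New critical path: Compile→UnitTest→Build = 8+8+9 = 25 ⇒ 25 seconds.

25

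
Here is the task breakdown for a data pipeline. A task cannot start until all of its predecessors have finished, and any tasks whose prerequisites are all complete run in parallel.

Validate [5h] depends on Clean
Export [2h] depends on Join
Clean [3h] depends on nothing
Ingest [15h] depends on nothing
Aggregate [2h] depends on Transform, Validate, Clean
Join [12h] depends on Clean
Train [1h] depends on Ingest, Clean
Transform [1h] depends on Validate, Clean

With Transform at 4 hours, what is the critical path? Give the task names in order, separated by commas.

Baseline: Clean→Join→Export = 3+12+2 = 17 → 17 hours.
Transform is off the critical path — its longest chain is 11 hours, giving 6 of slack.
The critical path is still Clean→Join→Export; finish is now 17 hours.

Clean, Join, Export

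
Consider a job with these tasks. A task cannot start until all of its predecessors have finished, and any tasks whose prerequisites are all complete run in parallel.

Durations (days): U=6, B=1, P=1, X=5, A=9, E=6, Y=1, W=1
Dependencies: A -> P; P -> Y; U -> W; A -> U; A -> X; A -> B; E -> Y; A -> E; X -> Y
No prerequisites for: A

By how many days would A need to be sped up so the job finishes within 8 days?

Current finish: 16 days; target: 8.
A is on every critical path, so each day cut from A cuts the finish by one (this holds down to a finish of 8).
Need 16 − 8 = 8 days off A → A becomes 1 day, finish becomes 8.

8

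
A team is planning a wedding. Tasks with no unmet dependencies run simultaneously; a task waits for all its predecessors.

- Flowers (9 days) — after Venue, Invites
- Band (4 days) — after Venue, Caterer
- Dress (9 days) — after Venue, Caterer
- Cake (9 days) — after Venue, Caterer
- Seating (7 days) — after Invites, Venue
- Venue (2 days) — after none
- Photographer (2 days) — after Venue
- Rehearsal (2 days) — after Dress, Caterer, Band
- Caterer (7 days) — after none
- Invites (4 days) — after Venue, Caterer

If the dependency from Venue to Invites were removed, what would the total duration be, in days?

20

With the dependency in place, Caterer→Invites→Flowers = 7+4+9 = 20 sets the finish at 20 days.
Dropping Venue→Invites doesn't change Invites's earliest start (7); another predecessor still binds.
The longest chain is now Caterer→Invites→Flowers = 7+4+9 = 20, so the plan takes 20 days.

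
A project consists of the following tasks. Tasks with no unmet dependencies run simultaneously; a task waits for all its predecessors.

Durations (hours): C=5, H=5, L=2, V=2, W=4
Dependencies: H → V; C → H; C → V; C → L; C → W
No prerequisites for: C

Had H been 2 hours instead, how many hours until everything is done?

9

Critical path before the change: C→H→V = 5+5+2 = 12 giving 12 hours.
H lies on that path, so at 2 hours the path becomes 9 hours.
That remains the longest chain; total 9 hours.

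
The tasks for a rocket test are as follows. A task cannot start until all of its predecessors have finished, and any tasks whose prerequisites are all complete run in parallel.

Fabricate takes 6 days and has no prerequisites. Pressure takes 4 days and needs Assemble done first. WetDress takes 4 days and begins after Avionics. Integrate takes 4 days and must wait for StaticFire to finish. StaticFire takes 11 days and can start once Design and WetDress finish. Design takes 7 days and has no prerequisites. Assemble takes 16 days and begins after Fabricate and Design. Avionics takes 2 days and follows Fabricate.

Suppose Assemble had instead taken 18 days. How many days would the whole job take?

29

As given, the longest chain is Design→Assemble→Pressure = 7+16+4 = 27, so the finish is 27 days.
Since Assemble is critical, the +2 change carries straight to that chain (now 29 days).
That remains the longest chain; total 29 days.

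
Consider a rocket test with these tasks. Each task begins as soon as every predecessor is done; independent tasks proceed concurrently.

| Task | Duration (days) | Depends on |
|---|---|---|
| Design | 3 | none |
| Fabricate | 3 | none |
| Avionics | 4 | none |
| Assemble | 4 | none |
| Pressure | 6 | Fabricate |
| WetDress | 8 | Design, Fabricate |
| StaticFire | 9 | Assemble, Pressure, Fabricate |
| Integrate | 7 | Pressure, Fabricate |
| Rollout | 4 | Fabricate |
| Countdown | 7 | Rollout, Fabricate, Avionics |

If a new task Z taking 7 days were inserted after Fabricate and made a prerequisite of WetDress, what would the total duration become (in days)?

18

Originally the plan takes 18 days.
With Z inserted, WetDress now waits for max(Design, Fabricate, Z).
New critical path: Fabricate→Z→WetDress = 3+7+8 = 18 ⇒ 18 days.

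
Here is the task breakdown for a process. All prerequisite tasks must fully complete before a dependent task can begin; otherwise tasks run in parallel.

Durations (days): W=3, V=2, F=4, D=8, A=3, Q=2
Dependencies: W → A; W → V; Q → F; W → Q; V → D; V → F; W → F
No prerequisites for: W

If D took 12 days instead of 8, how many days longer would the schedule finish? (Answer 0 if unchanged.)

4

The binding path is W→V→D = 3+2+8 = 13; finish at 13 days.
Since D is critical, the +4 change carries straight to that chain (now 17 days).
The critical path is still W→V→D; finish is now 17 days.
Change in finish: 17 − 13 = +4 days.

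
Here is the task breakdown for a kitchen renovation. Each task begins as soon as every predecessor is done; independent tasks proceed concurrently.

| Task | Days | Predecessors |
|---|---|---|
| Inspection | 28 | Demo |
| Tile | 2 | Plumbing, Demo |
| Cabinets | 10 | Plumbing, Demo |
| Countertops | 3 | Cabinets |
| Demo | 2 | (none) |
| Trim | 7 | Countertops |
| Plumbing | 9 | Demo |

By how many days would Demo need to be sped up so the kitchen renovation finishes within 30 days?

Current finish: 31 days; target: 30.
Demo is on every critical path, so each day cut from Demo cuts the finish by one (this holds down to a finish of 30).
Need 31 − 30 = 1 day off Demo → Demo becomes 1 day, finish becomes 30.

1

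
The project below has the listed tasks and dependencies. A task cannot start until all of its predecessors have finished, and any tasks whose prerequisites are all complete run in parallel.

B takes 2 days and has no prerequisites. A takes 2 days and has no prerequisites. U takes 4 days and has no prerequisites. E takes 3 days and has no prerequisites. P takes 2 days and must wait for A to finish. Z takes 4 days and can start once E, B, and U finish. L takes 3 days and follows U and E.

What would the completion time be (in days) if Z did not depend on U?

7

Before: longest chain U→Z = 4+4 = 8, finish 8.
Without U→Z, Z's earliest start moves from 4 to 3.
The longest chain is now U→L = 4+3 = 7, so the plan takes 7 days.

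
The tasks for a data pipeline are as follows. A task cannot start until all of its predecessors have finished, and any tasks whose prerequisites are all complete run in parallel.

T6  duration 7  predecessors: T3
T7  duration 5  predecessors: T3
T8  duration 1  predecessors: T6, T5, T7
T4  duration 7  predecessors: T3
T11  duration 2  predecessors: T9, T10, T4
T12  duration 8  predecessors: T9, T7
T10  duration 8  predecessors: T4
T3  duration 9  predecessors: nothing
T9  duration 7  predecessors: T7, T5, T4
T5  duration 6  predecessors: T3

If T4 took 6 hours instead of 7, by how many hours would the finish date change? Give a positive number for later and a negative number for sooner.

-1

Baseline: T3→T4→T9→T12 = 9+7+7+8 = 31 → 31 hours.
T4 is on the critical path; changing it to 6 makes that path 30 hours.
That remains the longest chain; total 30 hours.
Change in finish: 30 − 31 = -1 hours.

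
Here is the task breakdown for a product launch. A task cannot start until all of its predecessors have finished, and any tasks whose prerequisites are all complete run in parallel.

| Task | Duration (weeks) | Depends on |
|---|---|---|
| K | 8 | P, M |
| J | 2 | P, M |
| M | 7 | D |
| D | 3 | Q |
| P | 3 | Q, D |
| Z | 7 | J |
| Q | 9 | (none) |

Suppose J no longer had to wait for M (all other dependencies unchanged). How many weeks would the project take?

27

Original critical path: Q→D→M→J→Z = 9+3+7+2+7 = 28 ⇒ 28 weeks.
Without M→J, J's earliest start moves from 19 to 15.
The longest chain is now Q→D→M→K = 9+3+7+8 = 27, so the project takes 27 weeks.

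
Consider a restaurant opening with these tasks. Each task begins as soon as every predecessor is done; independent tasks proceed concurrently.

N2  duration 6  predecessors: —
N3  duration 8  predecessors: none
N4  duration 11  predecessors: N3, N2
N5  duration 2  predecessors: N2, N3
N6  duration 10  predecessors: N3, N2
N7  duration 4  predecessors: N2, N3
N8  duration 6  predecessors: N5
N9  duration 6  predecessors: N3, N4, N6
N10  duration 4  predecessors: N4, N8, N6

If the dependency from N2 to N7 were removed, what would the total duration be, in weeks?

25

Original critical path: N3→N4→N9 = 8+11+6 = 25 ⇒ 25 weeks.
Dropping N2→N7 doesn't change N7's earliest start (8); another predecessor still binds.
After: N3→N4→N9 = 8+11+6 = 25 → 25 weeks.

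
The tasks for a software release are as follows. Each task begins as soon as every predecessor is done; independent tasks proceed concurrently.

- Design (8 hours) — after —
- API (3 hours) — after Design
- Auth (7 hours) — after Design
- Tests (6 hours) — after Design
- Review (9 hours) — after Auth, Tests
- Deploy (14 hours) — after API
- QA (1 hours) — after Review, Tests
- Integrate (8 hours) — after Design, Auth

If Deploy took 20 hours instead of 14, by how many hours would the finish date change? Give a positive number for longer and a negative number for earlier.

6

Actual critical path: Design→API→Deploy = 8+3+14 = 25 ⇒ 25 hours.
Deploy is on the critical path; changing it to 20 makes that path 31 hours.
That remains the longest chain; total 31 hours.
Change in finish: 31 − 25 = +6 hours.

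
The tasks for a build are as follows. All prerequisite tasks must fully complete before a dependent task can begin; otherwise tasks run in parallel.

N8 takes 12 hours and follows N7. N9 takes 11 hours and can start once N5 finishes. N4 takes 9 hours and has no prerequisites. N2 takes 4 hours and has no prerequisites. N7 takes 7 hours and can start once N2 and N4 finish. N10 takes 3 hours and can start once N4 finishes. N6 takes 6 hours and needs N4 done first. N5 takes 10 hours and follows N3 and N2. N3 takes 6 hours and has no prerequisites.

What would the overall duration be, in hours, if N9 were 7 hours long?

The binding path is N4→N7→N8 = 9+7+12 = 28; finish at 28 hours.
N9 has 1 hour of float (longest path through it is 27).
No other chain overtakes it, so the finish is 28 hours.

28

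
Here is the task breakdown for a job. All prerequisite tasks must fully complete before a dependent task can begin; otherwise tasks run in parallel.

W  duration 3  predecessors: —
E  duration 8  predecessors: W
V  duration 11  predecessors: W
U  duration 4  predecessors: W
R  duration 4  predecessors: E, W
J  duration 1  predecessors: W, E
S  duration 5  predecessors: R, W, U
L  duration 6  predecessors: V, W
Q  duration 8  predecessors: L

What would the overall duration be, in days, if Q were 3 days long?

23

As given, the longest chain is W→V→L→Q = 3+11+6+8 = 28, so the finish is 28 days.
Since Q is critical, the -5 change carries straight to that chain (now 23 days).
That remains the longest chain; total 23 days.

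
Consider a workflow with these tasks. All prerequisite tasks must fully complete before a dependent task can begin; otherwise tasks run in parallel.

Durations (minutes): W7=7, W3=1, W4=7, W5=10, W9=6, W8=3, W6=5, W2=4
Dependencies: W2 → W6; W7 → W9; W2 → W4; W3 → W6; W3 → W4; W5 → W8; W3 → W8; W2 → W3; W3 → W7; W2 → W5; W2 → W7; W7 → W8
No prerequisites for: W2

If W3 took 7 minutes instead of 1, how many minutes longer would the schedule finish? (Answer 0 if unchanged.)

6

As given, the longest chain is W2→W3→W7→W9 = 4+1+7+6 = 18, so the finish is 18 minutes.
W3 lies on that path, so at 7 minutes the path becomes 24 minutes.
No other chain overtakes it, so the finish is 24 minutes.
Change in finish: 24 − 18 = +6 minutes.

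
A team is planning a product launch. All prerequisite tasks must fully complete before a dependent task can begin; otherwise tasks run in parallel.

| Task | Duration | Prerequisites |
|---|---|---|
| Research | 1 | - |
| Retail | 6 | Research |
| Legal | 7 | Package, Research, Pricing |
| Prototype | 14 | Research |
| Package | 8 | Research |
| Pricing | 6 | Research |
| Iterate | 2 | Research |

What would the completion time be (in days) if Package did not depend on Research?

15

With the dependency in place, Research→Package→Legal = 1+8+7 = 16 sets the finish at 16 days.
Without Research→Package, Package's earliest start moves from 1 to 0.
After: Research→Prototype = 1+14 = 15 → 15 days.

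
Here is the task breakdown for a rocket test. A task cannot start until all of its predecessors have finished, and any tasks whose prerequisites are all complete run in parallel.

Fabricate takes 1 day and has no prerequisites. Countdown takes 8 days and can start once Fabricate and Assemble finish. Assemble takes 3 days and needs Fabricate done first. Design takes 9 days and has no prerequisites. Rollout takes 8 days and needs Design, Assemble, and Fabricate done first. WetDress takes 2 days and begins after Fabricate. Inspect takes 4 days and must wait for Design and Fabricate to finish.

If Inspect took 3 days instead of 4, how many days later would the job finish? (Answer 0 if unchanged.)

0

The binding path is Design→Rollout = 9+8 = 17; finish at 17 days.
The longest path through Inspect is only 13 days, so Inspect has float 4.
No other chain overtakes it, so the finish is 17 days.
Change in finish: 17 − 17 = +0 days.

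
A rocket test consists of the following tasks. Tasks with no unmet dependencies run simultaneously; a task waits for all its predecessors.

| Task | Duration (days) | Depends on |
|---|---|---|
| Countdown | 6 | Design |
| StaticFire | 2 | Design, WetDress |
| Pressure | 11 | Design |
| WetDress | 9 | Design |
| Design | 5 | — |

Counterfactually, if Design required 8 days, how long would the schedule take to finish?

The binding path is Design→Pressure = 5+11 = 16; finish at 16 days.
Since Design is critical, the +3 change carries straight to that chain (now 19 days).
The critical path is still Design→Pressure; finish is now 19 days.

19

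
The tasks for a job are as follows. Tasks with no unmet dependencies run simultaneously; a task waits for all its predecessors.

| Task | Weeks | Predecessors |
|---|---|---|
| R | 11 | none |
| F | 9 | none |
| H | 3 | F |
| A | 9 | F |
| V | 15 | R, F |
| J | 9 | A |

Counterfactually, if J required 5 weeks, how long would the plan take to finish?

26

Critical path before the change: F→A→J = 9+9+9 = 27 giving 27 weeks.
J is on the critical path; changing it to 5 makes that path 23 weeks.
New critical path: R→V = 11+15 = 26 ⇒ 26 weeks.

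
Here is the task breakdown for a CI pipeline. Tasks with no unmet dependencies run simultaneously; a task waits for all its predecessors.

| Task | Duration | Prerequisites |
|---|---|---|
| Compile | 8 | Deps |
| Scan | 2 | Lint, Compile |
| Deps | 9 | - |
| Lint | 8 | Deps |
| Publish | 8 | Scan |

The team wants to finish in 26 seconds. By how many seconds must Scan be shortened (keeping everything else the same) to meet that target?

Current finish: 27 seconds; target: 26.
Scan is on every critical path, so each second cut from Scan cuts the finish by one (this holds down to a finish of 26).
Need 27 − 26 = 1 second off Scan → Scan becomes 1 second, finish becomes 26.

1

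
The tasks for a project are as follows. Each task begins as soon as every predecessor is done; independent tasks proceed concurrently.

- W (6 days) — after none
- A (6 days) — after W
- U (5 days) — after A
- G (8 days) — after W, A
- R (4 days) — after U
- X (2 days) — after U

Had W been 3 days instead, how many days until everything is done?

18

Critical path before the change: W→A→U→R = 6+6+5+4 = 21 giving 21 days.
Since W is critical, the -3 change carries straight to that chain (now 18 days).
That remains the longest chain; total 18 days.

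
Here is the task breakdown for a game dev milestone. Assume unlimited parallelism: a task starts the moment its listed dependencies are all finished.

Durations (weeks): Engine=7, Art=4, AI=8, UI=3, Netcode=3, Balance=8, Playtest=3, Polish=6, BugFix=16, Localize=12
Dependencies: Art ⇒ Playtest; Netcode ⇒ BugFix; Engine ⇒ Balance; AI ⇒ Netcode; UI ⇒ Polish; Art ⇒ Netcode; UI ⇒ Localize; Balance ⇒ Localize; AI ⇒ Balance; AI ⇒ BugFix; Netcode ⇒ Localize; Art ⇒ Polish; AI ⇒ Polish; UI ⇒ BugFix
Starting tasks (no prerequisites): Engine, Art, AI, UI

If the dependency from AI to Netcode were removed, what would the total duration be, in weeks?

Before: longest chain AI→Balance→Localize = 8+8+12 = 28, finish 28.
Without AI→Netcode, Netcode's earliest start moves from 8 to 4.
After: AI→Balance→Localize = 8+8+12 = 28 → 28 weeks.

28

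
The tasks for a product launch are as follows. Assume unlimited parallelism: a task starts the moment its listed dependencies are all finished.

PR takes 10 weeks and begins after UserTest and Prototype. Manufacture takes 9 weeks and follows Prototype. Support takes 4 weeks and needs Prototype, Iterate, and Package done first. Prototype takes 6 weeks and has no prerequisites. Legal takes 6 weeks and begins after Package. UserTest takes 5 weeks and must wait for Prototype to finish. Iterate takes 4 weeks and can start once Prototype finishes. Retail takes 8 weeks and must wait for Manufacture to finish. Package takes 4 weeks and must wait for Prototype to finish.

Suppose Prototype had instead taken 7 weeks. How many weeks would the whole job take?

24

Critical path before the change: Prototype→Manufacture→Retail = 6+9+8 = 23 giving 23 weeks.
Prototype is on the critical path; changing it to 7 makes that path 24 weeks.
That remains the longest chain; total 24 weeks.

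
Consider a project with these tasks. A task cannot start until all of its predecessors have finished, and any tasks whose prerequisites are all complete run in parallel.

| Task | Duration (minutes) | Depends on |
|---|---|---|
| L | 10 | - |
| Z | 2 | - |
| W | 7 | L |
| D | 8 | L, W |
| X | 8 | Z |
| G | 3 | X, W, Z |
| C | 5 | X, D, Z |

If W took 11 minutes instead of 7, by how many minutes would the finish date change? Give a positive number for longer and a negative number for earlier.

4

Actual critical path: L→W→D→C = 10+7+8+5 = 30 ⇒ 30 minutes.
Since W is critical, the +4 change carries straight to that chain (now 34 minutes).
No other chain overtakes it, so the finish is 34 minutes.
Change in finish: 34 − 30 = +4 minutes.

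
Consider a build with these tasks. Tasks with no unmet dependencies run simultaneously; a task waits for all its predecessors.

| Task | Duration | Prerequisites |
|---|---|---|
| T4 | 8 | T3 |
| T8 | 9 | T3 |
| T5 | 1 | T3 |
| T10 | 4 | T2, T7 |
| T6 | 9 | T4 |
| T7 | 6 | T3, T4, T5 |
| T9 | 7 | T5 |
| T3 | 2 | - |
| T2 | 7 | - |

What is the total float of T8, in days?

Critical path: T3→T4→T7→T10 = 2+8+6+4 = 20, so the finish is 20 days.
Longest path through T8: 11 days (earliest finish 11, latest finish 20).
Slack of T8 = 11 − 2 = 9 days.

9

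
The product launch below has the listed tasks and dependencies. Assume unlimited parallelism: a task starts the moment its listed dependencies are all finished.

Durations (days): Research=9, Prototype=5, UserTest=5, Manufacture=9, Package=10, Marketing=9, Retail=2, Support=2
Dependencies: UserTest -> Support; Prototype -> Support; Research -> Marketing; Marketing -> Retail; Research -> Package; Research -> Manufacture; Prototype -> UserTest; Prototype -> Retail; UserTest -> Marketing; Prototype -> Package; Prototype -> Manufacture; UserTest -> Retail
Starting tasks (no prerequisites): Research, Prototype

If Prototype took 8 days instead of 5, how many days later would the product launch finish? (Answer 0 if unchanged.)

Baseline: Prototype→UserTest→Marketing→Retail = 5+5+9+2 = 21 → 21 days.
Prototype is on the critical path; changing it to 8 makes that path 24 days.
That remains the longest chain; total 24 days.
Change in finish: 24 − 21 = +3 days.

3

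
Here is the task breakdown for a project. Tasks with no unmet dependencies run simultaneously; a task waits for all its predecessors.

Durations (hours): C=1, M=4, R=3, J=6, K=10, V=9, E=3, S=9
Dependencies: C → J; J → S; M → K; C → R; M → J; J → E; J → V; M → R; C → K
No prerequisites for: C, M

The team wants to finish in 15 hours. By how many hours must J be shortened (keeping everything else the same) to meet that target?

4

Current finish: 19 hours; target: 15.
J is on every critical path, so each hour cut from J cuts the finish by one (this holds down to a finish of 14).
Need 19 − 15 = 4 hours off J → J becomes 2 hours, finish becomes 15.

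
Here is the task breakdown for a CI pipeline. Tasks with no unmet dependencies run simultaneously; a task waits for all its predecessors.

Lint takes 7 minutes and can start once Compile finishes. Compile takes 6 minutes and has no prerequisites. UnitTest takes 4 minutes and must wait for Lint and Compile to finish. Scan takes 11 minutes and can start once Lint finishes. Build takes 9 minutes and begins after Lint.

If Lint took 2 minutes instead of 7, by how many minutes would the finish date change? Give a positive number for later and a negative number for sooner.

The binding path is Compile→Lint→Scan = 6+7+11 = 24; finish at 24 minutes.
Lint lies on that path, so at 2 minutes the path becomes 19 minutes.
That remains the longest chain; total 19 minutes.
Change in finish: 19 − 24 = -5 minutes.

-5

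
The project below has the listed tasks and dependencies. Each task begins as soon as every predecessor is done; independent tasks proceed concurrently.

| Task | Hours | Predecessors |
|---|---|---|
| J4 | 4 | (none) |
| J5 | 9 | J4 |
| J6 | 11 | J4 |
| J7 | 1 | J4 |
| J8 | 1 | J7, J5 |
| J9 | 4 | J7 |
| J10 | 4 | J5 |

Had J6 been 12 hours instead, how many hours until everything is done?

17

Critical path before the change: J4→J5→J10 = 4+9+4 = 17 giving 17 hours.
J6 has 2 hours of float (longest path through it is 15).
The critical path is still J4→J5→J10; finish is now 17 hours.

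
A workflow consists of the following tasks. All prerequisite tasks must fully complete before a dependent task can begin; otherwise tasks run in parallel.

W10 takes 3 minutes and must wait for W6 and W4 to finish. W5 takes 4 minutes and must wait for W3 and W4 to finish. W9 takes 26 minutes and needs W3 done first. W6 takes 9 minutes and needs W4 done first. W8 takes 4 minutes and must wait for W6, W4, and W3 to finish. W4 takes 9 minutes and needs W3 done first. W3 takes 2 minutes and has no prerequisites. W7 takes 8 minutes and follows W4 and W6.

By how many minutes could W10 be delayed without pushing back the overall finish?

5

W3→W4→W6→W7 = 2+9+9+8 = 28 sets the makespan at 28 minutes.
W10 finishes as early as 23 and must finish by 28.
Slack of W10 = 25 − 20 = 5 minutes.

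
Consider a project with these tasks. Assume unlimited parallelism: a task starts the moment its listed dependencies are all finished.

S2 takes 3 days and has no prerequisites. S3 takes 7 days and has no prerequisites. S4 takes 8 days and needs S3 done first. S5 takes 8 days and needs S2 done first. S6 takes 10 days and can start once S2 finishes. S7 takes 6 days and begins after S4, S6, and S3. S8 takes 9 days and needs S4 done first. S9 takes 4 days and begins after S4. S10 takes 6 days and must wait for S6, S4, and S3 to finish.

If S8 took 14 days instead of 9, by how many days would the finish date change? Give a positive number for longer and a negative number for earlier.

5

Baseline: S3→S4→S8 = 7+8+9 = 24 → 24 days.
S8 lies on that path, so at 14 days the path becomes 29 days.
The critical path is still S3→S4→S8; finish is now 29 days.
Change in finish: 29 − 24 = +5 days.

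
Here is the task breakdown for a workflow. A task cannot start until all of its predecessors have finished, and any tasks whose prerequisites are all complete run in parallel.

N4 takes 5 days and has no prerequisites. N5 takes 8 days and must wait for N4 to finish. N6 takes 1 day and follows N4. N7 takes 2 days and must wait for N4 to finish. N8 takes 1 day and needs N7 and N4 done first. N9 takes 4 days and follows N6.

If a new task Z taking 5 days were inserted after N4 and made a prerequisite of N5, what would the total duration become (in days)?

Originally the schedule takes 13 days.
With Z inserted, N5 now waits for max(N4, Z).
New critical path: N4→Z→N5 = 5+5+8 = 18 ⇒ 18 days.

18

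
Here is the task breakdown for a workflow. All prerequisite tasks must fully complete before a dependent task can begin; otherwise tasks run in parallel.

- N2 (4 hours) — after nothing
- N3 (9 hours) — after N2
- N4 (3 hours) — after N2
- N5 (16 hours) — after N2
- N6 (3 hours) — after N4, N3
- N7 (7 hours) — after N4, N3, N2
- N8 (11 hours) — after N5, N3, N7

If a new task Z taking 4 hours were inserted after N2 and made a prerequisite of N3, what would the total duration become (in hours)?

Originally the schedule takes 31 hours.
With Z inserted, N3 now waits for max(N2, Z).
New critical path: N2→Z→N3→N7→N8 = 4+4+9+7+11 = 35 ⇒ 35 hours.

35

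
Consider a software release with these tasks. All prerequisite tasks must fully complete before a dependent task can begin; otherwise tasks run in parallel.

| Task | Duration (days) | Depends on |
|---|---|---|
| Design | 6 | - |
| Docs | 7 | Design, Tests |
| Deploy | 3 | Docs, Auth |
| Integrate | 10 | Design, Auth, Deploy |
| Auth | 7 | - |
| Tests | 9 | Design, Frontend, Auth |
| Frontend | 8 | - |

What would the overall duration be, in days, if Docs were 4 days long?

34

Critical path before the change: Frontend→Tests→Docs→Deploy→Integrate = 8+9+7+3+10 = 37 giving 37 days.
Docs is on the critical path; changing it to 4 makes that path 34 days.
No other chain overtakes it, so the finish is 34 days.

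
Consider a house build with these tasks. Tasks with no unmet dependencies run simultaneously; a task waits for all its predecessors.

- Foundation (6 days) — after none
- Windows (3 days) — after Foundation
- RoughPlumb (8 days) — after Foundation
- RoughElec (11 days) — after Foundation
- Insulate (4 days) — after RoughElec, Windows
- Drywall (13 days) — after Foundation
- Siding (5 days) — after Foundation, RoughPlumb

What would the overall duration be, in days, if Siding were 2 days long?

21

Actual critical path: Foundation→RoughElec→Insulate = 6+11+4 = 21 ⇒ 21 days.
Siding has 2 days of float (longest path through it is 19).
The critical path is still Foundation→RoughElec→Insulate; finish is now 21 days.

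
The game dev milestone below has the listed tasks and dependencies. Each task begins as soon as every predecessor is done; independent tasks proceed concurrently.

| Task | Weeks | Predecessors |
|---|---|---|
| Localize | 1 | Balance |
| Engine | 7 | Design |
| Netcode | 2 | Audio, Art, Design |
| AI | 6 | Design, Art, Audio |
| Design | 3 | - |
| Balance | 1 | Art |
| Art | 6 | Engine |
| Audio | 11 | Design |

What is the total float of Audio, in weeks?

Critical path: Design→Engine→Art→AI = 3+7+6+6 = 22, so the finish is 22 weeks.
Audio finishes as early as 14 and must finish by 16.
Float = 22 − 20 = 2.

2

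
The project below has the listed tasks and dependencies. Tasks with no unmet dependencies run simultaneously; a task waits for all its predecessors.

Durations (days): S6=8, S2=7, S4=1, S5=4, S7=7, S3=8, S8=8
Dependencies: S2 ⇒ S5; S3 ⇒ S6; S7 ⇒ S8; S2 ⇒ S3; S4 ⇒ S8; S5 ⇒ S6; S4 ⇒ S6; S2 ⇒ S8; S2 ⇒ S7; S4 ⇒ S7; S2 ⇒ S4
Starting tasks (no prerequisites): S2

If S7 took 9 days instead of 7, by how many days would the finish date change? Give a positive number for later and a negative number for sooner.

As given, the longest chain is S2→S4→S7→S8 = 7+1+7+8 = 23, so the finish is 23 days.
S7 lies on that path, so at 9 days the path becomes 25 days.
No other chain overtakes it, so the finish is 25 days.
Change in finish: 25 − 23 = +2 days.

2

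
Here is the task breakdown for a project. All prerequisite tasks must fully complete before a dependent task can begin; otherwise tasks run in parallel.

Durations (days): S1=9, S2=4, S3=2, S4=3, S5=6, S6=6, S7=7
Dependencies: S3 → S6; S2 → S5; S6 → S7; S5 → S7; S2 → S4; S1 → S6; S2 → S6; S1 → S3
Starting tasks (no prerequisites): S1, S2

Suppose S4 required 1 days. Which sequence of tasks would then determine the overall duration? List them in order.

S1, S3, S6, S7

As given, the longest chain is S1→S3→S6→S7 = 9+2+6+7 = 24, so the finish is 24 days.
S4 has 17 days of float (longest path through it is 7).
The critical path is still S1→S3→S6→S7; finish is now 24 days.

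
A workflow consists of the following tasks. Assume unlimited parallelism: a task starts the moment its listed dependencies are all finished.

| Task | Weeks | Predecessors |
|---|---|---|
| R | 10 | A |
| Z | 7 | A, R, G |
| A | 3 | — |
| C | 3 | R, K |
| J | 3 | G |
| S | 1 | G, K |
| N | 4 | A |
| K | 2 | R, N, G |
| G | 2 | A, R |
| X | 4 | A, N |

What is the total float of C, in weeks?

Critical path: A→R→G→Z = 3+10+2+7 = 22, so the finish is 22 weeks.
C finishes as early as 20 and must finish by 22.
Float = 22 − 20 = 2.

2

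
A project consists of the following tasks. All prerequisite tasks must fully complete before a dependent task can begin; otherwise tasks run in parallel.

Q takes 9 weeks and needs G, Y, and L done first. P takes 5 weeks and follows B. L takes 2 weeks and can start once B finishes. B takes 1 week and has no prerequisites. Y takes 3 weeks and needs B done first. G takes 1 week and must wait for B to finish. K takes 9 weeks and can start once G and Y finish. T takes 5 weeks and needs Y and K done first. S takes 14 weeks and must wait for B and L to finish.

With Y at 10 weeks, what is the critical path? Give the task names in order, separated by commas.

As given, the longest chain is B→Y→K→T = 1+3+9+5 = 18, so the finish is 18 weeks.
Y is on the critical path; changing it to 10 makes that path 25 weeks.
The critical path is still B→Y→K→T; finish is now 25 weeks.

B, Y, K, T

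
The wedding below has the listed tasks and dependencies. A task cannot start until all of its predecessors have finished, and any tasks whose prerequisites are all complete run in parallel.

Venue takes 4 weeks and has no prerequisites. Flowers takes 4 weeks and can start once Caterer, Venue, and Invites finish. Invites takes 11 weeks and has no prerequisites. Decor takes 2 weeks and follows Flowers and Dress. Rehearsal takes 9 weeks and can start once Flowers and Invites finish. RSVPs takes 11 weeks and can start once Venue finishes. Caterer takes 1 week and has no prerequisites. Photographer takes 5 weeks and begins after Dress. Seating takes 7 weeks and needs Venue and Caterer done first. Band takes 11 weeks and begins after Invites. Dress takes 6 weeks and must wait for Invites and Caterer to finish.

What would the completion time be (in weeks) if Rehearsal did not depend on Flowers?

Before: longest chain Invites→Flowers→Rehearsal = 11+4+9 = 24, finish 24.
Without Flowers→Rehearsal, Rehearsal's earliest start moves from 15 to 11.
New critical path: Invites→Dress→Photographer = 11+6+5 = 22 ⇒ 22 weeks.

22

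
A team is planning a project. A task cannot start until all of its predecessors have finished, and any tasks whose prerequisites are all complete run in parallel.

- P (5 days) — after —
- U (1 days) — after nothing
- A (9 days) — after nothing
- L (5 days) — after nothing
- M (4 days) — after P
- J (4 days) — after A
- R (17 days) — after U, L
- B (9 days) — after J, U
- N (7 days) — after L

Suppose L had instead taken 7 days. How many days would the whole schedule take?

24

Actual critical path: L→R = 5+17 = 22 ⇒ 22 days.
L lies on that path, so at 7 days the path becomes 24 days.
The critical path is still L→R; finish is now 24 days.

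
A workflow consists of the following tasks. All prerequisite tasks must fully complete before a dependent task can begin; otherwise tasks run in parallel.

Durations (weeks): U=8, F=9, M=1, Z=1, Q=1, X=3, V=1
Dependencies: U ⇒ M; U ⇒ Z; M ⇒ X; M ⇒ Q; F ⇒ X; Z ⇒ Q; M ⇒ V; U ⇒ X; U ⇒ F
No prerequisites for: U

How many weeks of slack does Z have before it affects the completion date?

The longest chain is U→F→X = 8+9+3 = 20; overall finish 20 weeks.
Z finishes as early as 9 and must finish by 19.
So Z can slip 19 − 9 = 10 weeks.

10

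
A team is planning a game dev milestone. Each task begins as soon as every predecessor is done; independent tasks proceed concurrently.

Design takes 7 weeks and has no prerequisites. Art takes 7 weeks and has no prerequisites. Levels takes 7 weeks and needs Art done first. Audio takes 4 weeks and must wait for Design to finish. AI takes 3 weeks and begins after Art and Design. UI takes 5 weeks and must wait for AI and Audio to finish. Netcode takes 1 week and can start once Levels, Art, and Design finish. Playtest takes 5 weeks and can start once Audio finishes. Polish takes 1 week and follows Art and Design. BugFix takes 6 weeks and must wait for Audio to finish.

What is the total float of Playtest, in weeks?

Design→Audio→BugFix = 7+4+6 = 17 sets the makespan at 17 weeks.
Playtest finishes as early as 16 and must finish by 17.
Float = 17 − 16 = 1.

1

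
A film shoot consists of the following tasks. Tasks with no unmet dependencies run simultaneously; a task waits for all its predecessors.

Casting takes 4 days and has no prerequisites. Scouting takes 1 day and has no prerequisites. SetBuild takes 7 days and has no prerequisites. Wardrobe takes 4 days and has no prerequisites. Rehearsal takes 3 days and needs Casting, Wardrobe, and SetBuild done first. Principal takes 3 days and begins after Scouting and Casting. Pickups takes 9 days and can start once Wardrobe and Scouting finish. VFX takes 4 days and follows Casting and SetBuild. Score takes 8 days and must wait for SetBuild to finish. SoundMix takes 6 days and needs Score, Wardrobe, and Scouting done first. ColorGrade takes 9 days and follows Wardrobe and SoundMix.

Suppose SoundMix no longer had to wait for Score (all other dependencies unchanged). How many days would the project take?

Original critical path: SetBuild→Score→SoundMix→ColorGrade = 7+8+6+9 = 30 ⇒ 30 days.
Without Score→SoundMix, SoundMix's earliest start moves from 15 to 4.
The longest chain is now Wardrobe→SoundMix→ColorGrade = 4+6+9 = 19, so the project takes 19 days.

19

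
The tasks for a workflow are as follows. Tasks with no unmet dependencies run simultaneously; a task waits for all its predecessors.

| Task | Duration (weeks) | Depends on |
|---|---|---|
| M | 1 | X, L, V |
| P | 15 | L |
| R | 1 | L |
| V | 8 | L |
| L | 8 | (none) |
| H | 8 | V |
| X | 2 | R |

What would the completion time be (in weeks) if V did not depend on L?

23

Original critical path: L→V→H = 8+8+8 = 24 ⇒ 24 weeks.
Without L→V, V's earliest start moves from 8 to 0.
The longest chain is now L→P = 8+15 = 23, so the project takes 23 weeks.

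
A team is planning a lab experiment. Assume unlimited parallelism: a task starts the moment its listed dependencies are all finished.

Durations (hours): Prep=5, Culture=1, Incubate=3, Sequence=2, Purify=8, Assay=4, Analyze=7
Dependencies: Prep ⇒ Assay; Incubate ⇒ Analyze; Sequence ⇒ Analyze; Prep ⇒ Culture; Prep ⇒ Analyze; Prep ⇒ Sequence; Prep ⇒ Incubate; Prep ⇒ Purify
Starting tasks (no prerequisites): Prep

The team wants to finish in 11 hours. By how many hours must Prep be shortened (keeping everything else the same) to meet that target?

Current finish: 15 hours; target: 11.
Prep is on every critical path, so each hour cut from Prep cuts the finish by one (this holds down to a finish of 11).
Need 15 − 11 = 4 hours off Prep → Prep becomes 1 hour, finish becomes 11.

4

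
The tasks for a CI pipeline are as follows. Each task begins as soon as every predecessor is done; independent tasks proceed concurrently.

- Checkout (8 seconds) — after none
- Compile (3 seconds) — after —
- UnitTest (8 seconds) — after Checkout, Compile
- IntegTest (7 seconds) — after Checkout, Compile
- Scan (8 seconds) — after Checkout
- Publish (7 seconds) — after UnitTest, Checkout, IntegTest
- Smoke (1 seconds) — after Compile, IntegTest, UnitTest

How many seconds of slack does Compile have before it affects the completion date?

5

The longest chain is Checkout→UnitTest→Publish = 8+8+7 = 23; overall finish 23 seconds.
Compile finishes as early as 3 and must finish by 8.
Slack of Compile = 5 − 0 = 5 seconds.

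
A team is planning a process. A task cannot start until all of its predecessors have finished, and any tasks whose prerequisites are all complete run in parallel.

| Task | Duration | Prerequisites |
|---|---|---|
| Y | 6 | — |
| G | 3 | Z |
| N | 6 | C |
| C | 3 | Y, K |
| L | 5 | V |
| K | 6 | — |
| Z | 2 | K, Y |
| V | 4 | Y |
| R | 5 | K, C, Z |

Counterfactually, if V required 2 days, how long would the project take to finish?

As given, the longest chain is Y→V→L = 6+4+5 = 15, so the finish is 15 days.
V lies on that path, so at 2 days the path becomes 13 days.
Now K→C→N = 6+3+6 = 15 is longest, so the finish becomes 15 days.

15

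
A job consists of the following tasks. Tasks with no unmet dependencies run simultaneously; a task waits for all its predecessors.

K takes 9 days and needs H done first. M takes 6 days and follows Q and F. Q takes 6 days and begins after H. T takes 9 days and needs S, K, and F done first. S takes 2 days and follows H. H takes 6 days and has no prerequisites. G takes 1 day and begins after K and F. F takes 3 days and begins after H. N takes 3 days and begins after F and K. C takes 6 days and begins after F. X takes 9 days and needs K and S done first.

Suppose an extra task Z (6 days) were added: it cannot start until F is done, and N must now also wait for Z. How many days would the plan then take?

Originally the plan takes 24 days.
With Z inserted, N now waits for max(F, K, Z).
New critical path: H→K→X = 6+9+9 = 24 ⇒ 24 days.

24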